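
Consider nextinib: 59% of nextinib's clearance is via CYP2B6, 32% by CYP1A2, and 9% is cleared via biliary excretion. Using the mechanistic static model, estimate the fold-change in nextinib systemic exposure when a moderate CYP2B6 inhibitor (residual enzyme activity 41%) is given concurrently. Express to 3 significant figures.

1.53

The CYP2B6 pathway (59% of clearance) falls to 0.41× activity: 0.59 × 0.41 = 0.2419.
CYP1A2 (32%) and the residual 9% are unaffected.
New clearance relative to baseline: 0.2419 + 0.32 + 0.09 = 0.6519.
Systemic exposure is inversely proportional to clearance, so the fold-change is 1 / 0.6519 = 1.53.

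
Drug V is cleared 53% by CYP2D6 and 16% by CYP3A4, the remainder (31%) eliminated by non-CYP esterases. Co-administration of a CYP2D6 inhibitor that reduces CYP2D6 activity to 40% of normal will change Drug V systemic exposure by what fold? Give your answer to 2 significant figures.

The CYP2D6 pathway (53% of clearance) is reduced to 0.4× activity: 0.53 × 0.4 = 0.212.
CYP3A4 (16%) and the residual 31% are unaffected.
CL_new/CL_old = 0.212 + 0.16 + 0.31 = 0.682.
Systemic exposure ratio = CL_old/CL_new = 1 / 0.682 = 1.5.

1.5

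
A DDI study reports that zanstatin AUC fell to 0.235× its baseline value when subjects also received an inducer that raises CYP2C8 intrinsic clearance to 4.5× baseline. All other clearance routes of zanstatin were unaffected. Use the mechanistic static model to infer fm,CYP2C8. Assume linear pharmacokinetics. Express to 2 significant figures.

CL'/CL = 1 / 0.235 = 4.255
4.5·fm + (1 − fm) = 4.255
fm = (4.255 − 1) / (4.5 − 1) = 0.93

0.93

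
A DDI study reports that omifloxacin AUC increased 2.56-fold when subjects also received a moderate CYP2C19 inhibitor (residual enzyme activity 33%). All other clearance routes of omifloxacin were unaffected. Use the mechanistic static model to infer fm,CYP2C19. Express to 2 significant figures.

Let x = fm,CYP2C19. Because AUC ∝ 1/CL, relative clearance fell to 1/2.56 = 0.3906.
Only the CYP2C19 route changed, so 0.3906 = x·0.33 + (1 − x), giving x = 0.91.

0.91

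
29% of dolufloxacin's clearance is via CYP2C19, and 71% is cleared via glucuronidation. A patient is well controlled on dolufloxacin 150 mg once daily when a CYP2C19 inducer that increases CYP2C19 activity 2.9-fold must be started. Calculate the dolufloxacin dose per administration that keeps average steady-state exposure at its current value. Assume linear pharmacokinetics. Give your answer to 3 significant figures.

233 mg

The CYP2C19 pathway (29% of clearance) rises to 2.9× activity: 0.29 × 2.9 = 0.841.
The remaining 71% of clearance is unaffected.
New clearance relative to baseline: 0.841 + 0.71 = 1.551.
Css,avg = (dose rate)/CL, so holding Css fixed requires dose ∝ CL: 150 × 1.551 = 233 mg.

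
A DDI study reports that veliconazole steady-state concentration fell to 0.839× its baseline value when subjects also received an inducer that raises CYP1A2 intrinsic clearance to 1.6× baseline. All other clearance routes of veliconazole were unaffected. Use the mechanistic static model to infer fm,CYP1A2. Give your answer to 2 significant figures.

0.32

Let fm be the CYP1A2 fraction. New clearance relative to baseline = fm × 1.6 + (1 − fm).
Steady-state concentration ratio = 1 / (new CL fraction), so new CL fraction = 1 / 0.839 = 1.192.
fm × 1.6 + 1 − fm = 1.192  ⇒  fm × (1.6 − 1) = 0.1919  ⇒  fm = 0.32.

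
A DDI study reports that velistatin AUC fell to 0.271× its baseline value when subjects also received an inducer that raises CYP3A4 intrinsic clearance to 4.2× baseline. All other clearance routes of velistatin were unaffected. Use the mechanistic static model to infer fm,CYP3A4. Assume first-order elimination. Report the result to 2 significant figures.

0.84

CL'/CL = 1 / 0.271 = 3.69
4.2·fm + (1 − fm) = 3.69
fm = (3.69 − 1) / (4.2 − 1) = 0.84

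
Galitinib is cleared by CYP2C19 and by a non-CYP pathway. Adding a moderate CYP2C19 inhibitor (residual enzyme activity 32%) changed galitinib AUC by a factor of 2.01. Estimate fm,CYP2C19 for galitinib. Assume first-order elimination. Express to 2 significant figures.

0.74

Let x = fm,CYP2C19. Because AUC ∝ 1/CL, relative clearance fell to 1/2.01 = 0.4975.
Setting x·0.32 + (1 − x) = 0.4975 and solving: x = (0.4975 − 1)/(0.32 − 1) = 0.74.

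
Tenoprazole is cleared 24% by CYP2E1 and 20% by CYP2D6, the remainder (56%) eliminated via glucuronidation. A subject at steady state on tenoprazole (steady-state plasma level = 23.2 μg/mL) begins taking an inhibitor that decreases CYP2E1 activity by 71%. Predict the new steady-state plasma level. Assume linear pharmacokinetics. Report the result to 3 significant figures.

CYP2E1: 0.24 × 0.29 = 0.0696
CYP2D6: 0.2 (unchanged)
Other: 0.56 (unchanged)
CL_new/CL_old = 0.0696 + 0.2 + 0.56 = 0.8296.
New steady-state plasma level = baseline ÷ relative clearance = 23.2 / 0.8296 = 28.0 μg/mL.

28.0 μg/mL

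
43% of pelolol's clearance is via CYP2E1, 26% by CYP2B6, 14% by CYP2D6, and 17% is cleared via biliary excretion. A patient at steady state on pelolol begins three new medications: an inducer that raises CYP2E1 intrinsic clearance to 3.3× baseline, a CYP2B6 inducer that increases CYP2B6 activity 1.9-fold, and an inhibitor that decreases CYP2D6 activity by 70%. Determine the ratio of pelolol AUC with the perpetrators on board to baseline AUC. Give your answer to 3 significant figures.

The CYP2E1 pathway (43% of clearance) rises to 3.3× activity: 0.43 × 3.3 = 1.419.
The CYP2B6 pathway (26% of clearance) increases to 1.9× activity: 0.26 × 1.9 = 0.494.
The CYP2D6 pathway (14% of clearance) drops to 0.3× activity: 0.14 × 0.3 = 0.042.
The remaining 17% of clearance is unaffected.
New clearance relative to baseline: 1.419 + 0.494 + 0.042 + 0.17 = 2.125.
AUC ∝ 1/CL: fold-change = 1 / 2.125 = 0.471.

0.471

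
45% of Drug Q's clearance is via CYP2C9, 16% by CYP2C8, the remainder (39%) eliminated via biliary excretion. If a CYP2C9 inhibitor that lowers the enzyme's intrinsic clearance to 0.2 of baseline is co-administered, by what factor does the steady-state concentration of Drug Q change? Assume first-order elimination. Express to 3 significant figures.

1.56

The CYP2C9 pathway (45% of clearance) falls to 0.2× activity: 0.45 × 0.2 = 0.09.
CYP2C8 (16%) and the residual 39% are unaffected.
CL_new/CL_old = 0.09 + 0.16 + 0.39 = 0.64.
Steady-state concentration is inversely proportional to clearance, so the fold-change is 1 / 0.64 = 1.56.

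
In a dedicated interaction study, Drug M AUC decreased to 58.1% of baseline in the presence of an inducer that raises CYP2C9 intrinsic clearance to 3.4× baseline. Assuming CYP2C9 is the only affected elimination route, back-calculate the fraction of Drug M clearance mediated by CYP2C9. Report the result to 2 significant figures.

0.30

Let x = fm,CYP2C9. Because AUC ∝ 1/CL, relative clearance rose to 1/0.581 = 1.721.
Setting x·3.4 + (1 − x) = 1.721 and solving: x = (1.721 − 1)/(3.4 − 1) = 0.30.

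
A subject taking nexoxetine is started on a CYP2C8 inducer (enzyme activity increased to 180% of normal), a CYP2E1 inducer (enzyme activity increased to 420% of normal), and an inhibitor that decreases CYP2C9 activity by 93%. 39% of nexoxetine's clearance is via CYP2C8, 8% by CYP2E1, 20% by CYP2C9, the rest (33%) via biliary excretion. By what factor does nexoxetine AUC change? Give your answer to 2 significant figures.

CYP2C8: 0.39 × 1.8 = 0.702
CYP2E1: 0.08 × 4.2 = 0.336
CYP2C9: 0.2 × 0.07 = 0.014
Other: 0.33 (unchanged)
CL_new/CL_old = 0.702 + 0.336 + 0.014 + 0.33 = 1.382.
Net AUC ratio = 1 / 1.382 = 0.72.

0.72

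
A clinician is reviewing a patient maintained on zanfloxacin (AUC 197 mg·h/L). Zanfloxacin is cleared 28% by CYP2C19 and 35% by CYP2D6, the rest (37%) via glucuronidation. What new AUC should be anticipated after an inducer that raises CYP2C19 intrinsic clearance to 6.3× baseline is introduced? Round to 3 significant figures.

79.3 mg·h/L

The CYP2C19 pathway (28% of clearance) is boosted to 6.3× activity: 0.28 × 6.3 = 1.764.
CYP2D6 (35%) and the residual 37% are unaffected.
Relative clearance = 1.764 + 0.35 + 0.37 = 2.484.
With dosing unchanged, AUC scales as 1/CL: 197 / 2.484 = 79.3 mg·h/L.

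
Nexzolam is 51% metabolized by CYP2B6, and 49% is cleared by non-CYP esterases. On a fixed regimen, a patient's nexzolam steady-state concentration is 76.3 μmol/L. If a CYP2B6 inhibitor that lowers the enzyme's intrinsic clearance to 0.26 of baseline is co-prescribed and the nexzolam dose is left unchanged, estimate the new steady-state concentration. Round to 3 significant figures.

123 μmol/L

The CYP2B6 pathway (51% of clearance) drops to 0.26× activity: 0.51 × 0.26 = 0.1326.
Non-CYP routes (49%) are unchanged.
CL_new/CL_old = 0.1326 + 0.49 = 0.6226.
With dosing unchanged, steady-state concentration scales as 1/CL: 76.3 / 0.6226 = 123 μmol/L.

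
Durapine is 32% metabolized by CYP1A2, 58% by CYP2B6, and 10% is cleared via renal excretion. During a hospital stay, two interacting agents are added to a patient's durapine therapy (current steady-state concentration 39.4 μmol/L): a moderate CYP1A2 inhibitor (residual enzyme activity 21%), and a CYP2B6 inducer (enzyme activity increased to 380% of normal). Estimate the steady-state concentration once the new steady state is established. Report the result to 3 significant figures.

16.6 μmol/L

The CYP1A2 pathway (32% of clearance) drops to 0.21× activity: 0.32 × 0.21 = 0.0672.
The CYP2B6 pathway (58% of clearance) increases to 3.8× activity: 0.58 × 3.8 = 2.204.
Non-CYP routes (10%) are unchanged.
New clearance relative to baseline: 0.0672 + 2.204 + 0.1 = 2.3712.
Steady-state concentration ∝ 1/CL: new value = 39.4 / 2.3712 = 16.6 μmol/L.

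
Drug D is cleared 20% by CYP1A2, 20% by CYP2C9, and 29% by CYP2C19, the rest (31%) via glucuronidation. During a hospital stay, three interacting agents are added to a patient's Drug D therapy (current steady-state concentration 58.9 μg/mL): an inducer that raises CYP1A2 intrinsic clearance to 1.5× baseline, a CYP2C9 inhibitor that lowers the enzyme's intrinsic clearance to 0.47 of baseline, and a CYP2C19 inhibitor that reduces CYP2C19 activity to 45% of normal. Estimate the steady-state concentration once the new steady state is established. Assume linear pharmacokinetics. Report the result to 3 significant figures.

CYP1A2: 0.2 × 1.5 = 0.3
CYP2C9: 0.2 × 0.47 = 0.094
CYP2C19: 0.29 × 0.45 = 0.1305
Other: 0.31 (unchanged)
Relative clearance = 0.3 + 0.094 + 0.1305 + 0.31 = 0.8345.
New steady-state concentration = 58.9 / 0.8345 = 70.6 μg/mL (concentration scales inversely with clearance).

70.6 μg/mL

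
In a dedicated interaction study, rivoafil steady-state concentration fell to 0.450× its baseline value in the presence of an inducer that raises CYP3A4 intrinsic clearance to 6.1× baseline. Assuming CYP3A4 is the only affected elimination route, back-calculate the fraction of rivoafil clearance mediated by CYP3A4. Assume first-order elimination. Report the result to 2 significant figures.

CL'/CL = 1 / 0.450 = 2.222
6.1·fm + (1 − fm) = 2.222
fm = (2.222 − 1) / (6.1 − 1) = 0.24

0.24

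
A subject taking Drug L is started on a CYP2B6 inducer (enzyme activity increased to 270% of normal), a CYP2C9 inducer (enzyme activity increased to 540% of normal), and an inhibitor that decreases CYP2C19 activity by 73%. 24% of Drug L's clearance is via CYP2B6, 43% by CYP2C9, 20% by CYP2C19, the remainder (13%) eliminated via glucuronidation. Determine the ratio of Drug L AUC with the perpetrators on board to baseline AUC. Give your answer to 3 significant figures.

The CYP2B6 pathway (24% of clearance) rises to 2.7× activity: 0.24 × 2.7 = 0.648.
The CYP2C9 pathway (43% of clearance) increases to 5.4× activity: 0.43 × 5.4 = 2.322.
The CYP2C19 pathway (20% of clearance) is reduced to 0.27× activity: 0.2 × 0.27 = 0.054.
Non-CYP routes (13%) are unchanged.
CL_new/CL_old = 0.648 + 2.322 + 0.054 + 0.13 = 3.154.
Net AUC ratio = 1 / 3.154 = 0.317.

0.317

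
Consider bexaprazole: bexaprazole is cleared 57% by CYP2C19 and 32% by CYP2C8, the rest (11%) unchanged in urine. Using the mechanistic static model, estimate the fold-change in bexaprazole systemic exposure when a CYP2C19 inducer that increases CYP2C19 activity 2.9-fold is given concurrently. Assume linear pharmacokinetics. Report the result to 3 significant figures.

The CYP2C19 pathway (57% of clearance) is boosted to 2.9× activity: 0.57 × 2.9 = 1.653.
CYP2C8 (32%) and the residual 11% are unaffected.
Relative clearance = 1.653 + 0.32 + 0.11 = 2.083.
Systemic exposure ratio = CL_old/CL_new = 1 / 2.083 = 0.480.

0.480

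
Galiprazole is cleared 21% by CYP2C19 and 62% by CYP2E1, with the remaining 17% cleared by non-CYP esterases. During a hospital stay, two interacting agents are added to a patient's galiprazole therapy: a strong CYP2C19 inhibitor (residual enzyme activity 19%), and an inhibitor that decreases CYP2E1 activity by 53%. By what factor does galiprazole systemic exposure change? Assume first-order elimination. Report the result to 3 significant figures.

1.99

CYP2C19: 0.21 × 0.19 = 0.0399
CYP2E1: 0.62 × 0.47 = 0.2914
Other: 0.17 (unchanged)
Relative clearance = 0.0399 + 0.2914 + 0.17 = 0.5013.
Systemic exposure ∝ 1/CL: fold-change = 1 / 0.5013 = 1.99.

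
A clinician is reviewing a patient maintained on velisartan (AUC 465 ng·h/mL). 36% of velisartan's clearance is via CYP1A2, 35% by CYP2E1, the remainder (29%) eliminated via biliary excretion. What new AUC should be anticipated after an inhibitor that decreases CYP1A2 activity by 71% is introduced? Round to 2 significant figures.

6.2 × 10² ng·h/mL

The CYP1A2 pathway (36% of clearance) drops to 0.29× activity: 0.36 × 0.29 = 0.1044.
CYP2E1 (35%) and the residual 29% are unaffected.
New clearance relative to baseline: 0.1044 + 0.35 + 0.29 = 0.7444.
With dosing unchanged, AUC scales as 1/CL: 465 / 0.7444 = 6.2 × 10² ng·h/mL.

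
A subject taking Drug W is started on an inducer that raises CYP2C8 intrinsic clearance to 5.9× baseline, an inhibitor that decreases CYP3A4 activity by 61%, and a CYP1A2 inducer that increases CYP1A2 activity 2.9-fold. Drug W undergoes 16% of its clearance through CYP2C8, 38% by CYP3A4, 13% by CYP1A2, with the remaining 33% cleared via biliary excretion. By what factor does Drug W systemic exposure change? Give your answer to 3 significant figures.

CYP2C8: 0.16 × 5.9 = 0.944
CYP3A4: 0.38 × 0.39 = 0.1482
CYP1A2: 0.13 × 2.9 = 0.377
Other: 0.33 (unchanged)
Relative clearance = 0.944 + 0.1482 + 0.377 + 0.33 = 1.7992.
Net systemic exposure ratio = 1 / 1.7992 = 0.556.

0.556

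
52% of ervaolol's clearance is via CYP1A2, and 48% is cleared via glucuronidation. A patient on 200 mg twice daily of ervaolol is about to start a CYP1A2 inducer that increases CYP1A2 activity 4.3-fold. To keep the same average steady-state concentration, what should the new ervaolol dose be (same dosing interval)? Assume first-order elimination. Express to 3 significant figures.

The CYP1A2 pathway (52% of clearance) increases to 4.3× activity: 0.52 × 4.3 = 2.236.
Non-CYP routes (48%) are unchanged.
New clearance relative to baseline: 2.236 + 0.48 = 2.716.
Css,avg = (dose rate)/CL, so holding Css fixed requires dose ∝ CL: 200 × 2.716 = 543 mg.

543 mg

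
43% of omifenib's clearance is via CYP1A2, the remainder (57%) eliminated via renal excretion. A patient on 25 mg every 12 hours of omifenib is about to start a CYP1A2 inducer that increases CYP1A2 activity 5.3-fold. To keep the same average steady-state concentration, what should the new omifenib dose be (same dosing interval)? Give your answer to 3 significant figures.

The CYP1A2 pathway (43% of clearance) increases to 5.3× activity: 0.43 × 5.3 = 2.279.
The remaining 57% of clearance is unaffected.
New clearance relative to baseline: 2.279 + 0.57 = 2.849.
To maintain the same steady-state level, dose must scale with clearance: new dose = 25 × 2.849 = 71.2 mg.

71.2 mg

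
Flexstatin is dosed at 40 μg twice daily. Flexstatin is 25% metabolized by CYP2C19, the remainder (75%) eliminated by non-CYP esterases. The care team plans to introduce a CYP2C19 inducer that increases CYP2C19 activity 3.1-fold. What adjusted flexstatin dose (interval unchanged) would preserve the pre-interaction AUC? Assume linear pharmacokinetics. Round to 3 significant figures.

61.0 μg

CYP2C19: 0.25 × 3.1 = 0.775
Other: 0.75 (unchanged)
Relative clearance = 0.775 + 0.75 = 1.525.
To maintain the same steady-state level, dose must scale with clearance: new dose = 40 × 1.525 = 61.0 μg.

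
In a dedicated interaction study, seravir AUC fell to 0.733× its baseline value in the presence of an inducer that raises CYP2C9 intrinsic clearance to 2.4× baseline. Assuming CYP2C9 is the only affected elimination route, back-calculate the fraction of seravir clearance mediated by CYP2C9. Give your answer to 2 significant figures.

0.26

Let x = fm,CYP2C9. Because AUC ∝ 1/CL, relative clearance rose to 1/0.733 = 1.364.
Setting x·2.4 + (1 − x) = 1.364 and solving: x = (1.364 − 1)/(2.4 − 1) = 0.26.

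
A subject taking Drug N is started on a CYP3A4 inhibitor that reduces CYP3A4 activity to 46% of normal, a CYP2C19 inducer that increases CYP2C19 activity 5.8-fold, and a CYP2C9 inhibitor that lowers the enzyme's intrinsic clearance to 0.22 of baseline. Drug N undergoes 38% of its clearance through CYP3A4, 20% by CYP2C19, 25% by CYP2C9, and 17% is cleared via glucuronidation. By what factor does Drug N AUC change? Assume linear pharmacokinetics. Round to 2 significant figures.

0.64

The CYP3A4 pathway (38% of clearance) is reduced to 0.46× activity: 0.38 × 0.46 = 0.1748.
The CYP2C19 pathway (20% of clearance) is boosted to 5.8× activity: 0.2 × 5.8 = 1.16.
The CYP2C9 pathway (25% of clearance) drops to 0.22× activity: 0.25 × 0.22 = 0.055.
Non-CYP routes (17%) are unchanged.
Relative clearance = 0.1748 + 1.16 + 0.055 + 0.17 = 1.5598.
AUC ∝ 1/CL: fold-change = 1 / 1.5598 = 0.64.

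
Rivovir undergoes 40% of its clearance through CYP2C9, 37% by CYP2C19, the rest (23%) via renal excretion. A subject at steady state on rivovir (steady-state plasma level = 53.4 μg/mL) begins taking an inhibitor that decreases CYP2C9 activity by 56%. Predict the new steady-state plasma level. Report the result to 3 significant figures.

CYP2C9: 0.4 × 0.44 = 0.176
CYP2C19: 0.37 (unchanged)
Other: 0.23 (unchanged)
New clearance relative to baseline: 0.176 + 0.37 + 0.23 = 0.776.
With dosing unchanged, steady-state plasma level scales as 1/CL: 53.4 / 0.776 = 68.8 μg/mL.

68.8 μg/mL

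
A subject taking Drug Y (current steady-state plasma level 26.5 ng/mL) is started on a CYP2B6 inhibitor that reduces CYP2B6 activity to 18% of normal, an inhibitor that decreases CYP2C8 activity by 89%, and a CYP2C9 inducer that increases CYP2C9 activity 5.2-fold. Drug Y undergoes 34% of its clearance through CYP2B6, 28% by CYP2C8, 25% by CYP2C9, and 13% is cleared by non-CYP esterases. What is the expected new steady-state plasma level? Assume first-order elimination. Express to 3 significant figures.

The CYP2B6 pathway (34% of clearance) is reduced to 0.18× activity: 0.34 × 0.18 = 0.0612.
The CYP2C8 pathway (28% of clearance) falls to 0.11× activity: 0.28 × 0.11 = 0.0308.
The CYP2C9 pathway (25% of clearance) increases to 5.2× activity: 0.25 × 5.2 = 1.3.
Non-CYP routes (13%) are unchanged.
New clearance relative to baseline: 0.0612 + 0.0308 + 1.3 + 0.13 = 1.522.
New steady-state plasma level = 26.5 / 1.522 = 17.4 ng/mL (concentration scales inversely with clearance).

17.4 ng/mL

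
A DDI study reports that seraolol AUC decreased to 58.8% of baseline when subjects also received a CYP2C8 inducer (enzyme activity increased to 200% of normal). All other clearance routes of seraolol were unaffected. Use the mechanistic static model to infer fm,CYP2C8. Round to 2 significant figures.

0.70

CL'/CL = 1 / 0.588 = 1.701
2·fm + (1 − fm) = 1.701
fm = (1.701 − 1) / (2 − 1) = 0.70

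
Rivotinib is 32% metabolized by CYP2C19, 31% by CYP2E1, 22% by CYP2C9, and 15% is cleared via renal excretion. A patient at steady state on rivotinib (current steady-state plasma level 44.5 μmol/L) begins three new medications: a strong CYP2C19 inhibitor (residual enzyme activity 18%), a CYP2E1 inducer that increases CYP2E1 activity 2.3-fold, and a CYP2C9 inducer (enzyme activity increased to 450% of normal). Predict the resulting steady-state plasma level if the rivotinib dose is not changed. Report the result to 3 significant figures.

23.3 μmol/L

The CYP2C19 pathway (32% of clearance) drops to 0.18× activity: 0.32 × 0.18 = 0.0576.
The CYP2E1 pathway (31% of clearance) rises to 2.3× activity: 0.31 × 2.3 = 0.713.
The CYP2C9 pathway (22% of clearance) rises to 4.5× activity: 0.22 × 4.5 = 0.99.
Non-CYP routes (15%) are unchanged.
CL_new/CL_old = 0.0576 + 0.713 + 0.99 + 0.15 = 1.9106.
Steady-state plasma level ∝ 1/CL: new value = 44.5 / 1.9106 = 23.3 μmol/L.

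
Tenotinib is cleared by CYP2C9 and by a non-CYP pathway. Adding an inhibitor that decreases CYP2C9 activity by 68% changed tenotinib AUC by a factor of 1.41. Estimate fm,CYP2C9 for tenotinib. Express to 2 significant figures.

Let x = fm,CYP2C9. Because AUC ∝ 1/CL, relative clearance fell to 1/1.41 = 0.7092.
Setting x·0.32 + (1 − x) = 0.7092 and solving: x = (0.7092 − 1)/(0.32 − 1) = 0.43.

0.43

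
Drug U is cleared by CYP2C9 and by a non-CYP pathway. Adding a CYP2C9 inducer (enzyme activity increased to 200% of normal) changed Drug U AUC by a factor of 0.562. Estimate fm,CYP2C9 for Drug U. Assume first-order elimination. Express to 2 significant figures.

Let fm be the CYP2C9 fraction. New clearance relative to baseline = fm × 2 + (1 − fm).
AUC ratio = 1 / (new CL fraction), so new CL fraction = 1 / 0.562 = 1.779.
fm × 2 + 1 − fm = 1.779  ⇒  fm × (2 − 1) = 0.7794  ⇒  fm = 0.78.

0.78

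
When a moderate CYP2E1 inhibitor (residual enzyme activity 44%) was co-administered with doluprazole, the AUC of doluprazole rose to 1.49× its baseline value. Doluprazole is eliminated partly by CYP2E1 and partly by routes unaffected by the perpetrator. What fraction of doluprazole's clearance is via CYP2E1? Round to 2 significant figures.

CL'/CL = 1 / 1.49 = 0.6711
0.44·fm + (1 − fm) = 0.6711
fm = (0.6711 − 1) / (0.44 − 1) = 0.59

0.59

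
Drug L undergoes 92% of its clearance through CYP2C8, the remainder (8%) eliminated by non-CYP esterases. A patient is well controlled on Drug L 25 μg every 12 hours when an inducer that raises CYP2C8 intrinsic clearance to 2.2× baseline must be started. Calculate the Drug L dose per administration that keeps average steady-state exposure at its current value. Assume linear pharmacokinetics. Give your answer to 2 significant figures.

53 μg

CYP2C8: 0.92 × 2.2 = 2.024
Other: 0.08 (unchanged)
New clearance relative to baseline: 2.024 + 0.08 = 2.104.
Css,avg = (dose rate)/CL, so holding Css fixed requires dose ∝ CL: 25 × 2.104 = 53 μg.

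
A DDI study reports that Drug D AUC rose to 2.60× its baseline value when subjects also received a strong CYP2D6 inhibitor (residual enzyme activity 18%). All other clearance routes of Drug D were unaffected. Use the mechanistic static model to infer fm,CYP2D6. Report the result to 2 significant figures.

0.75

CL'/CL = 1 / 2.60 = 0.3846
0.18·fm + (1 − fm) = 0.3846
fm = (0.3846 − 1) / (0.18 − 1) = 0.75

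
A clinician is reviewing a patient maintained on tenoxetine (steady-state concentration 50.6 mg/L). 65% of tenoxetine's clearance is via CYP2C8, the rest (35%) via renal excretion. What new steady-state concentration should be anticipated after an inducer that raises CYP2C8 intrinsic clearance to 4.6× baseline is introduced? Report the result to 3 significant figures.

The CYP2C8 pathway (65% of clearance) rises to 4.6× activity: 0.65 × 4.6 = 2.99.
Non-CYP routes (35%) are unchanged.
Relative clearance = 2.99 + 0.35 = 3.34.
Steady-state concentration ∝ 1/CL, so new value = 50.6 / 3.34 = 15.1 mg/L.

15.1 mg/L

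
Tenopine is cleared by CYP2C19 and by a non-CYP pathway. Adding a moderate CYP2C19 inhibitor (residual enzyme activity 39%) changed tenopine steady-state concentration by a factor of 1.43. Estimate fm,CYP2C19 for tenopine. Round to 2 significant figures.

0.49

Call the CYP2C19 fraction fm. After the interaction, CL_new/CL_old = fm × 0.39 + (1 − fm).
Steady-state concentration ratio = 1 / (new CL fraction), so new CL fraction = 1 / 1.43 = 0.6993.
fm × 0.39 + 1 − fm = 0.6993  ⇒  fm × (0.39 − 1) = −0.3007  ⇒  fm = 0.49.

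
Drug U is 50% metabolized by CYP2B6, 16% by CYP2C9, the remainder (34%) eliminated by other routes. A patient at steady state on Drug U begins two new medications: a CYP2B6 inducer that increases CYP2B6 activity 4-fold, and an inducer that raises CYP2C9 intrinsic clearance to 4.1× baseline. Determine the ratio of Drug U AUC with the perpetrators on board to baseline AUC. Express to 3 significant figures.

0.334

The CYP2B6 pathway (50% of clearance) increases to 4× activity: 0.5 × 4 = 2.
The CYP2C9 pathway (16% of clearance) increases to 4.1× activity: 0.16 × 4.1 = 0.656.
The remaining 34% of clearance is unaffected.
New clearance relative to baseline: 2 + 0.656 + 0.34 = 2.996.
Net AUC ratio = 1 / 2.996 = 0.334.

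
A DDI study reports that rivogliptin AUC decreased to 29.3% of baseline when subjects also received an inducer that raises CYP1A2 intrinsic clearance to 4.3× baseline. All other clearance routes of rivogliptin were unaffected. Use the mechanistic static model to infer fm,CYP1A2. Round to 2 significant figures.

CL'/CL = 1 / 0.293 = 3.413
4.3·fm + (1 − fm) = 3.413
fm = (3.413 − 1) / (4.3 − 1) = 0.73

0.73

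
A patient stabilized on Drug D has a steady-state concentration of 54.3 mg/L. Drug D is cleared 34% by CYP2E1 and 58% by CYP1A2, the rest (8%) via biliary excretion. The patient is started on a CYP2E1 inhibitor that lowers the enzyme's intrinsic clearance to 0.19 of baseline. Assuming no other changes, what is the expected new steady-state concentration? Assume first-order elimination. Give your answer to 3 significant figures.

74.9 mg/L

CYP2E1: 0.34 × 0.19 = 0.0646
CYP1A2: 0.58 (unchanged)
Other: 0.08 (unchanged)
CL_new/CL_old = 0.0646 + 0.58 + 0.08 = 0.7246.
Steady-state concentration ∝ 1/CL, so new value = 54.3 / 0.7246 = 74.9 mg/L.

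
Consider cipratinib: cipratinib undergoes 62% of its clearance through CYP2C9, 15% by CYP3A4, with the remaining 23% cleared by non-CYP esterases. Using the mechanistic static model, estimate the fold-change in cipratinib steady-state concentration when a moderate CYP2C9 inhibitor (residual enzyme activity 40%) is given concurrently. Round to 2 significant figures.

1.6

The CYP2C9 pathway (62% of clearance) is reduced to 0.4× activity: 0.62 × 0.4 = 0.248.
CYP3A4 (15%) and the residual 23% are unaffected.
New clearance relative to baseline: 0.248 + 0.15 + 0.23 = 0.628.
Steady-state concentration ratio = CL_old/CL_new = 1 / 0.628 = 1.6.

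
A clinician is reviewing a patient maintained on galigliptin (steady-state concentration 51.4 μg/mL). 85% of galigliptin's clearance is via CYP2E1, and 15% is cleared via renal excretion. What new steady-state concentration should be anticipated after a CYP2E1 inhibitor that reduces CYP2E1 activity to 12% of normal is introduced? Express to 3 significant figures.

204 μg/mL

The CYP2E1 pathway (85% of clearance) falls to 0.12× activity: 0.85 × 0.12 = 0.102.
Non-CYP routes (15%) are unchanged.
CL_new/CL_old = 0.102 + 0.15 = 0.252.
New steady-state concentration = baseline ÷ relative clearance = 51.4 / 0.252 = 204 μg/mL.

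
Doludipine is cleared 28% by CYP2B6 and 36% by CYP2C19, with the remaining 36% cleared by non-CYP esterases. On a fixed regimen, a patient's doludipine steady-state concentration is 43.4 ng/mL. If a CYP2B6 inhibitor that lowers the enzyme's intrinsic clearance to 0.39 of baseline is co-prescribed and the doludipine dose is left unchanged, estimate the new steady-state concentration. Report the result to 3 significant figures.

52.3 ng/mL

CYP2B6: 0.28 × 0.39 = 0.1092
CYP2C19: 0.36 (unchanged)
Other: 0.36 (unchanged)
CL_new/CL_old = 0.1092 + 0.36 + 0.36 = 0.8292.
New steady-state concentration = baseline ÷ relative clearance = 43.4 / 0.8292 = 52.3 ng/mL.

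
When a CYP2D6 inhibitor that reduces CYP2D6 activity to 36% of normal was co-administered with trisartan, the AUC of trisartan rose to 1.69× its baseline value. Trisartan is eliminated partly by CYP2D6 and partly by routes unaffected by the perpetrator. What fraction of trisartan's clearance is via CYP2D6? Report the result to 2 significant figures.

Call the CYP2D6 fraction fm. After the interaction, CL_new/CL_old = fm × 0.36 + (1 − fm).
AUC ratio = 1 / (new CL fraction), so new CL fraction = 1 / 1.69 = 0.5917.
fm × 0.36 + 1 − fm = 0.5917  ⇒  fm × (0.36 − 1) = −0.4083  ⇒  fm = 0.64.

0.64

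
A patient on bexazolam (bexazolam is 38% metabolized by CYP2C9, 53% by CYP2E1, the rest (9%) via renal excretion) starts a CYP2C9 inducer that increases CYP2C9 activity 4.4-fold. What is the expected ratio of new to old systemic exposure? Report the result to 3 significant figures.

0.436

The CYP2C9 pathway (38% of clearance) is boosted to 4.4× activity: 0.38 × 4.4 = 1.672.
CYP2E1 (53%) and the residual 9% are unaffected.
New clearance relative to baseline: 1.672 + 0.53 + 0.09 = 2.292.
Systemic exposure is inversely proportional to clearance, so the fold-change is 1 / 2.292 = 0.436.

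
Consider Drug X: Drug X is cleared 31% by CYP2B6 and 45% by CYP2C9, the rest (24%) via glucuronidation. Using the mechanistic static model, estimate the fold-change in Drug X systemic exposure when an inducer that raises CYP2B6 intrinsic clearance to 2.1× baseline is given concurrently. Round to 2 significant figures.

The CYP2B6 pathway (31% of clearance) rises to 2.1× activity: 0.31 × 2.1 = 0.651.
CYP2C9 (45%) and the residual 24% are unaffected.
CL_new/CL_old = 0.651 + 0.45 + 0.24 = 1.341.
Systemic exposure is inversely proportional to clearance, so the fold-change is 1 / 1.341 = 0.75.

0.75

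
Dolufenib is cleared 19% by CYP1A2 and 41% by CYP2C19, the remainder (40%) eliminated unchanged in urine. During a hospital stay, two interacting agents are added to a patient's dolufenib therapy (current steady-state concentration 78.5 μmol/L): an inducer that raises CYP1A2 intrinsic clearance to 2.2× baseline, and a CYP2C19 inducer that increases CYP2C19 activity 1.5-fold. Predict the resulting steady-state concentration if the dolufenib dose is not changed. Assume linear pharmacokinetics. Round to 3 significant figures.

54.8 μmol/L

The CYP1A2 pathway (19% of clearance) rises to 2.2× activity: 0.19 × 2.2 = 0.418.
The CYP2C19 pathway (41% of clearance) is boosted to 1.5× activity: 0.41 × 1.5 = 0.615.
The remaining 40% of clearance is unaffected.
New clearance relative to baseline: 0.418 + 0.615 + 0.4 = 1.433.
Steady-state concentration ∝ 1/CL: new value = 78.5 / 1.433 = 54.8 μmol/L.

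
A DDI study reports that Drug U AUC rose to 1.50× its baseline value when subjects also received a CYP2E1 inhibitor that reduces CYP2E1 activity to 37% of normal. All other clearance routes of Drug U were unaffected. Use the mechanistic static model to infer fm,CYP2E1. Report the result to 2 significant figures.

0.53

Let x = fm,CYP2E1. Because AUC ∝ 1/CL, relative clearance fell to 1/1.50 = 0.6667.
Setting x·0.37 + (1 − x) = 0.6667 and solving: x = (0.6667 − 1)/(0.37 − 1) = 0.53.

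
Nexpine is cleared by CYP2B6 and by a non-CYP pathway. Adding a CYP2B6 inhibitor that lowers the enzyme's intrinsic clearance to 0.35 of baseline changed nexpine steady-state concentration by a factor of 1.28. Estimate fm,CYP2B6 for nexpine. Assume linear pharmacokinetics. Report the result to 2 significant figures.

0.34

Call the CYP2B6 fraction fm. After the interaction, CL_new/CL_old = fm × 0.35 + (1 − fm).
Steady-state concentration ratio = 1 / (new CL fraction), so new CL fraction = 1 / 1.28 = 0.7812.
fm × 0.35 + 1 − fm = 0.7812  ⇒  fm × (0.35 − 1) = −0.2188  ⇒  fm = 0.34.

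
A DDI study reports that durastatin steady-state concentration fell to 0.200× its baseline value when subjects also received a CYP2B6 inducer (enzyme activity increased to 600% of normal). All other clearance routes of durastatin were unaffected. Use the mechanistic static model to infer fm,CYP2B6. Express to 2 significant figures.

0.80

Let x = fm,CYP2B6. Because steady-state concentration ∝ 1/CL, relative clearance rose to 1/0.200 = 5.
Setting x·6 + (1 − x) = 5 and solving: x = (5 − 1)/(6 − 1) = 0.80.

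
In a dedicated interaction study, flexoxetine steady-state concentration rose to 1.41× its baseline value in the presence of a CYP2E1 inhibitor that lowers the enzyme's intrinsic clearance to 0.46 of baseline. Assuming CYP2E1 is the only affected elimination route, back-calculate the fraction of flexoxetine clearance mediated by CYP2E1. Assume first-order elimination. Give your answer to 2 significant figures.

CL'/CL = 1 / 1.41 = 0.7092
0.46·fm + (1 − fm) = 0.7092
fm = (0.7092 − 1) / (0.46 − 1) = 0.54

0.54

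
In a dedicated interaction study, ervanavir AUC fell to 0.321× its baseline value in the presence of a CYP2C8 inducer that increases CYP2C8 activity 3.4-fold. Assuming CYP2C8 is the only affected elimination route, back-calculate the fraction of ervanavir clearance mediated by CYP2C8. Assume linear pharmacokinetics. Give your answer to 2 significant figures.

0.88

CL'/CL = 1 / 0.321 = 3.115
3.4·fm + (1 − fm) = 3.115
fm = (3.115 − 1) / (3.4 − 1) = 0.88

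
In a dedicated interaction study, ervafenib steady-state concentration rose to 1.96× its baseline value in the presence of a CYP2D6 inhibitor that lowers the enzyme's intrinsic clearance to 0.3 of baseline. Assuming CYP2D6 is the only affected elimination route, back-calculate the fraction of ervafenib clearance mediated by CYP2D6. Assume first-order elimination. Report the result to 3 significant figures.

Let fm be the CYP2D6 fraction. New clearance relative to baseline = fm × 0.3 + (1 − fm).
Steady-state concentration ratio = 1 / (new CL fraction), so new CL fraction = 1 / 1.96 = 0.5102.
fm × 0.3 + 1 − fm = 0.5102  ⇒  fm × (0.3 − 1) = −0.4898  ⇒  fm = 0.700.

0.700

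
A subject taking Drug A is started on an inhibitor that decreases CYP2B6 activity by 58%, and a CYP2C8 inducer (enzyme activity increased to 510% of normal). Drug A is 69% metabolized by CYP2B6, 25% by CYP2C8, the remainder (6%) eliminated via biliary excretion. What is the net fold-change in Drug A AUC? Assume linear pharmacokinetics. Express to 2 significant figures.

0.62

The CYP2B6 pathway (69% of clearance) falls to 0.42× activity: 0.69 × 0.42 = 0.2898.
The CYP2C8 pathway (25% of clearance) increases to 5.1× activity: 0.25 × 5.1 = 1.275.
The remaining 6% of clearance is unaffected.
Relative clearance = 0.2898 + 1.275 + 0.06 = 1.6248.
Because AUC varies inversely with clearance, the combined effect is 1 / 1.6248 = 0.62.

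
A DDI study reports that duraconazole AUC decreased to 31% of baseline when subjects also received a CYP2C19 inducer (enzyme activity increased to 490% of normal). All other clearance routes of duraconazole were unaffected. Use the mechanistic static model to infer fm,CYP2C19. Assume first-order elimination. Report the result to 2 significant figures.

Let x = fm,CYP2C19. Because AUC ∝ 1/CL, relative clearance rose to 1/0.310 = 3.226.
Only the CYP2C19 route changed, so 3.226 = x·4.9 + (1 − x), giving x = 0.57.

0.57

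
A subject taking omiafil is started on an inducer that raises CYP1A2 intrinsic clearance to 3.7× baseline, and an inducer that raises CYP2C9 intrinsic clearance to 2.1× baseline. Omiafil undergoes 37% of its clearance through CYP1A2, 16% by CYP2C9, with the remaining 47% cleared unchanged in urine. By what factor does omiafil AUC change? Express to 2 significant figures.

0.46

The CYP1A2 pathway (37% of clearance) is boosted to 3.7× activity: 0.37 × 3.7 = 1.369.
The CYP2C9 pathway (16% of clearance) increases to 2.1× activity: 0.16 × 2.1 = 0.336.
The remaining 47% of clearance is unaffected.
New clearance relative to baseline: 1.369 + 0.336 + 0.47 = 2.175.
Net AUC ratio = 1 / 2.175 = 0.46.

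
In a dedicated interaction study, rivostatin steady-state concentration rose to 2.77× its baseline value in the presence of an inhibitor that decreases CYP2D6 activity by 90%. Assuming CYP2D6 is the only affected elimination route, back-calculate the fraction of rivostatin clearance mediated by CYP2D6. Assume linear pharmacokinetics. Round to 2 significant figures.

0.71

Call the CYP2D6 fraction fm. After the interaction, CL_new/CL_old = fm × 0.1 + (1 − fm).
Steady-state concentration ratio = 1 / (new CL fraction), so new CL fraction = 1 / 2.77 = 0.361.
fm × 0.1 + 1 − fm = 0.361  ⇒  fm × (0.1 − 1) = −0.639  ⇒  fm = 0.71.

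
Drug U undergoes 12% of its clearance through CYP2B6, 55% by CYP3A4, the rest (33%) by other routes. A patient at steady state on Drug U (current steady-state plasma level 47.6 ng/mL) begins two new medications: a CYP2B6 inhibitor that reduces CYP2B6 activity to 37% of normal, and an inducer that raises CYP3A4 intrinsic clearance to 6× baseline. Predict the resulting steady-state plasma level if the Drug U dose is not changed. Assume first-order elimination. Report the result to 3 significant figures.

13.0 ng/mL

The CYP2B6 pathway (12% of clearance) is reduced to 0.37× activity: 0.12 × 0.37 = 0.0444.
The CYP3A4 pathway (55% of clearance) rises to 6× activity: 0.55 × 6 = 3.3.
The remaining 33% of clearance is unaffected.
Relative clearance = 0.0444 + 3.3 + 0.33 = 3.6744.
Steady-state plasma level ∝ 1/CL: new value = 47.6 / 3.6744 = 13.0 ng/mL.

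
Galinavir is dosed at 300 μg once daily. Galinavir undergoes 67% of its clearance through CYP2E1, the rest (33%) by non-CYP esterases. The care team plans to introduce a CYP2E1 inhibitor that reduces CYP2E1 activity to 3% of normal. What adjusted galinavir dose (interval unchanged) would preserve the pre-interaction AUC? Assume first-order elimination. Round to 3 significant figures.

CYP2E1: 0.67 × 0.03 = 0.0201
Other: 0.33 (unchanged)
Relative clearance = 0.0201 + 0.33 = 0.3501.
Css,avg = (dose rate)/CL, so holding Css fixed requires dose ∝ CL: 300 × 0.3501 = 105 μg.

105 μg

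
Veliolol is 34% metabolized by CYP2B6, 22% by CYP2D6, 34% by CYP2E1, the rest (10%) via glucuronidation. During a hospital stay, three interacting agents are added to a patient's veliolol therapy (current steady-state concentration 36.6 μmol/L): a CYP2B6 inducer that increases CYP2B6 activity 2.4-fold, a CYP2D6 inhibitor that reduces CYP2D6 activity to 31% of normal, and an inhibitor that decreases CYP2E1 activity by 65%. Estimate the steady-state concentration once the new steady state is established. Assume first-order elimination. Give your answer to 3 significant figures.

33.2 μmol/L

CYP2B6: 0.34 × 2.4 = 0.816
CYP2D6: 0.22 × 0.31 = 0.0682
CYP2E1: 0.34 × 0.35 = 0.119
Other: 0.1 (unchanged)
Relative clearance = 0.816 + 0.0682 + 0.119 + 0.1 = 1.1032.
Steady-state concentration ∝ 1/CL: new value = 36.6 / 1.1032 = 33.2 μmol/L.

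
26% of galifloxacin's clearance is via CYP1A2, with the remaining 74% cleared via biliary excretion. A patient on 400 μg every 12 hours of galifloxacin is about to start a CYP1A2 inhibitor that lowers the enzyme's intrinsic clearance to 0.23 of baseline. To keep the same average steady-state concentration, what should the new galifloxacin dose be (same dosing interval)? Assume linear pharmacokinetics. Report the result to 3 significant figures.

320 μg

The CYP1A2 pathway (26% of clearance) is reduced to 0.23× activity: 0.26 × 0.23 = 0.0598.
Non-CYP routes (74%) are unchanged.
Relative clearance = 0.0598 + 0.74 = 0.7998.
Css,avg = (dose rate)/CL, so holding Css fixed requires dose ∝ CL: 400 × 0.7998 = 320 μg.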